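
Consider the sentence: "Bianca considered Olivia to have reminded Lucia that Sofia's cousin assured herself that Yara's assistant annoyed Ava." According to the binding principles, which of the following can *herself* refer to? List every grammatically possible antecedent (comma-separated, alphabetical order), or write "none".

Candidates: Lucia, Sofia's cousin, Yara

Sofia's cousin

*herself* is a reflexive; Principle A requires it to be bound within its binding domain — the clause headed by 'assured'.
— Lucia: object of the clause headed by 'reminded'; c-commands the reflexive but lies outside its binding domain — cannot bind it (Principle A).
— Sofia's cousin: subject of the clause headed by 'assured'; c-commands the reflexive within its binding domain — allowed (Principle A).
— Yara: possessor inside the subject DP of the clause headed by 'annoyed'; does not c-command the reflexive — cannot bind it (Principle A).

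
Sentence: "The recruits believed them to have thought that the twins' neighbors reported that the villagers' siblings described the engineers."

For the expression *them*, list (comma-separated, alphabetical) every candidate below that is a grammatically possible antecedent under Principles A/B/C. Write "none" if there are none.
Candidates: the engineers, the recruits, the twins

*them* is a pronoun; Principle B requires it to be free in its binding domain — the matrix clause.
— the engineers: object of the clause headed by 'described'; is c-commanded by the pronoun; coreference would bind this R-expression — blocked (Principle C).
— the recruits: subject of the matrix clause; c-commands the pronoun within its binding domain — blocked (Principle B).
— the twins: possessor inside the subject DP of the clause headed by 'reported'; is c-commanded by the pronoun; coreference would bind this R-expression — blocked (Principle C).

none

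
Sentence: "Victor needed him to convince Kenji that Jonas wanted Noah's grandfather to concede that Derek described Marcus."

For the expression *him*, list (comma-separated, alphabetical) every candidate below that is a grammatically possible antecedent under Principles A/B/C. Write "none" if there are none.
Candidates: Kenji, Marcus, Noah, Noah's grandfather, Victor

none

*him* is a pronoun; Principle B requires it to be free in its binding domain — the matrix clause.
— Kenji: object of the clause headed by 'convince'; is c-commanded by the pronoun; coreference would bind this R-expression — blocked (Principle C).
— Marcus: object of the clause headed by 'described'; is c-commanded by the pronoun; coreference would bind this R-expression — blocked (Principle C).
— Noah: possessor inside the subject DP of the clause headed by 'concede'; is c-commanded by the pronoun; coreference would bind this R-expression — blocked (Principle C).
— Noah's grandfather: subject of the clause headed by 'concede'; is c-commanded by the pronoun; coreference would bind this R-expression — blocked (Principle C).
— Victor: subject of the matrix clause; c-commands the pronoun within its binding domain — blocked (Principle B).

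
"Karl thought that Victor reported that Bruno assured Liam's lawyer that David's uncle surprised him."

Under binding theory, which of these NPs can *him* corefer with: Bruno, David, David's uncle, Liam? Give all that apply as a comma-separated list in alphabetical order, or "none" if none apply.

*him* is a pronoun; Principle B requires it to be free in its binding domain — the clause headed by 'surprised'.
— Bruno: subject of the clause headed by 'assured'; c-commands the pronoun but lies outside its binding domain — allowed.
— David: possessor inside the subject DP of the clause headed by 'surprised'; does not c-command the pronoun — Principle B does not apply; allowed.
— David's uncle: subject of the clause headed by 'surprised'; c-commands the pronoun within its binding domain — blocked (Principle B).
— Liam: possessor inside the object DP of the clause headed by 'assured'; does not c-command the pronoun — Principle B does not apply; allowed.

Bruno, David, Liam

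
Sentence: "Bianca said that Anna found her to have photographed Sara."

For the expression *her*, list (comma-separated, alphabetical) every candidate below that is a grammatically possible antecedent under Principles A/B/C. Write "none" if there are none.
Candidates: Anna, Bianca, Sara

*her* is a pronoun; Principle B requires it to be free in its binding domain — the clause headed by 'found'.
— Anna: subject of the clause headed by 'found'; c-commands the pronoun within its binding domain — blocked (Principle B).
— Bianca: subject of the matrix clause; c-commands the pronoun but lies outside its binding domain — allowed.
— Sara: object of the clause headed by 'photographed'; is c-commanded by the pronoun; coreference would bind this R-expression — blocked (Principle C).

Bianca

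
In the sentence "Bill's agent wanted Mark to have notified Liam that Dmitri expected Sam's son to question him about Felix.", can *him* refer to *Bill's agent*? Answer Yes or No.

*him* is a pronoun; Principle B requires it to be free in its binding domain — the clause headed by 'question'.
— Bill's agent: subject of the matrix clause; c-commands the pronoun but lies outside its binding domain — allowed.

Yes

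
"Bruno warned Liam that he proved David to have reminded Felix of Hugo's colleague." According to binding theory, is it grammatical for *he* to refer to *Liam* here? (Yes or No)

*Liam* is an R-expression; Principle C requires it to be free (not bound by any c-commanding expression).
— he: subject of the clause headed by 'proved'; the pronoun does not c-command the R-expression — coreference allowed.

Yes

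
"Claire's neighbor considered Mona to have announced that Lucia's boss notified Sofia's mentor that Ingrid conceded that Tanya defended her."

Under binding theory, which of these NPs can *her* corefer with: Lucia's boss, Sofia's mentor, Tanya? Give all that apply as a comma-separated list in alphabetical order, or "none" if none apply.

Lucia's boss, Sofia's mentor

*her* is a pronoun; Principle B requires it to be free in its binding domain — the clause headed by 'defended'.
— Lucia's boss: subject of the clause headed by 'notified'; c-commands the pronoun but lies outside its binding domain — allowed.
— Sofia's mentor: object of the clause headed by 'notified'; c-commands the pronoun but lies outside its binding domain — allowed.
— Tanya: subject of the clause headed by 'defended'; c-commands the pronoun within its binding domain — blocked (Principle B).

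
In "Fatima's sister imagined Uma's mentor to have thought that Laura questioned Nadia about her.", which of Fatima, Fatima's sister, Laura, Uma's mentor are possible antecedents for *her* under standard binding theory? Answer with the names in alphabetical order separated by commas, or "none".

*her* is a pronoun; Principle B requires it to be free in its binding domain — the clause headed by 'questioned'.
— Fatima: possessor inside the subject DP of the matrix clause; does not c-command the pronoun — Principle B does not apply; allowed.
— Fatima's sister: subject of the matrix clause; c-commands the pronoun but lies outside its binding domain — allowed.
— Laura: subject of the clause headed by 'questioned'; c-commands the pronoun within its binding domain — blocked (Principle B).
— Uma's mentor: subject of the clause headed by 'thought'; c-commands the pronoun but lies outside its binding domain — allowed.

Fatima, Fatima's sister, Uma's mentor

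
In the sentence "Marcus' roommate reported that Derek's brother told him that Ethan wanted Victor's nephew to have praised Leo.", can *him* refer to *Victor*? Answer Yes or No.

*him* is a pronoun; Principle B requires it to be free in its binding domain — the clause headed by 'told'.
— Victor: possessor inside the subject DP of the clause headed by 'praised'; is c-commanded by the pronoun; coreference would bind this R-expression — blocked (Principle C).

No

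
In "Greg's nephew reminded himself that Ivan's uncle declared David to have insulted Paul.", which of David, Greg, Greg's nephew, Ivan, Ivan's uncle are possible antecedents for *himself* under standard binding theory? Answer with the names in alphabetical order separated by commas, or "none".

*himself* is a reflexive; Principle A requires it to be bound within its binding domain — the matrix clause.
— David: subject of the clause headed by 'insulted'; does not c-command the reflexive — cannot bind it (Principle A).
— Greg: possessor inside the subject DP of the matrix clause; does not c-command the reflexive — cannot bind it (Principle A).
— Greg's nephew: subject of the matrix clause; c-commands the reflexive within its binding domain — allowed (Principle A).
— Ivan: possessor inside the subject DP of the clause headed by 'declared'; does not c-command the reflexive — cannot bind it (Principle A).
— Ivan's uncle: subject of the clause headed by 'declared'; does not c-command the reflexive — cannot bind it (Principle A).

Greg's nephew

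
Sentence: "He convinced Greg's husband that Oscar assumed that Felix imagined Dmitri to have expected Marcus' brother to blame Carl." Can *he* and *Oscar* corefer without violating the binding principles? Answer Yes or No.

*Oscar* is an R-expression; Principle C requires it to be free (not bound by any c-commanding expression).
— he: subject of the matrix clause; the pronoun c-commands the R-expression — coreference blocked (Principle C).

No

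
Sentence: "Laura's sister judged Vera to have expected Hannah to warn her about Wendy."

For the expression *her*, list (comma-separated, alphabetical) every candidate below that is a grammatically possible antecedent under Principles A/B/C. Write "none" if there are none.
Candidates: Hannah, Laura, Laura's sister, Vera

Laura, Laura's sister, Vera

*her* is a pronoun; Principle B requires it to be free in its binding domain — the clause headed by 'warn'.
— Hannah: subject of the clause headed by 'warn'; c-commands the pronoun within its binding domain — blocked (Principle B).
— Laura: possessor inside the subject DP of the matrix clause; does not c-command the pronoun — Principle B does not apply; allowed.
— Laura's sister: subject of the matrix clause; c-commands the pronoun but lies outside its binding domain — allowed.
— Vera: subject of the clause headed by 'expected'; c-commands the pronoun but lies outside its binding domain — allowed.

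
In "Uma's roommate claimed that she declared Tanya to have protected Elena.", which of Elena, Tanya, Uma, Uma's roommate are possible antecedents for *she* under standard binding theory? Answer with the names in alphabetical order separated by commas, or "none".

*she* is a pronoun; Principle B requires it to be free in its binding domain — the clause headed by 'declared'.
— Elena: object of the clause headed by 'protected'; is c-commanded by the pronoun; coreference would bind this R-expression — blocked (Principle C).
— Tanya: subject of the clause headed by 'protected'; is c-commanded by the pronoun; coreference would bind this R-expression — blocked (Principle C).
— Uma: possessor inside the subject DP of the matrix clause; does not c-command the pronoun — Principle B does not apply; allowed.
— Uma's roommate: subject of the matrix clause; c-commands the pronoun but lies outside its binding domain — allowed.

Uma, Uma's roommate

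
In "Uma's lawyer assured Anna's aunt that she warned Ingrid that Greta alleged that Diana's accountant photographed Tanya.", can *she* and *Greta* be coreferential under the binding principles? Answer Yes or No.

*Greta* is an R-expression; Principle C requires it to be free (not bound by any c-commanding expression).
— she: subject of the clause headed by 'warned'; the pronoun c-commands the R-expression — coreference blocked (Principle C).

No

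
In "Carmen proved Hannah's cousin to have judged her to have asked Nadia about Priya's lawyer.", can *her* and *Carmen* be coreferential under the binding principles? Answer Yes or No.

Yes

*Carmen* is an R-expression; Principle C requires it to be free (not bound by any c-commanding expression).
— her: subject of the clause headed by 'asked'; the pronoun does not c-command the R-expression — coreference allowed.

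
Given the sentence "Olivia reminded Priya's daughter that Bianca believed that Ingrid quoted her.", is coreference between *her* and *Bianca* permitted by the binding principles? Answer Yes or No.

*her* is a pronoun; Principle B requires it to be free in its binding domain — the clause headed by 'quoted'.
— Bianca: subject of the clause headed by 'believed'; c-commands the pronoun but lies outside its binding domain — allowed.

Yes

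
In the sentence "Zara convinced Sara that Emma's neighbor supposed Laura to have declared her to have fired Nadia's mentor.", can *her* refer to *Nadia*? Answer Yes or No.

No

*her* is a pronoun; Principle B requires it to be free in its binding domain — the clause headed by 'declared'.
— Nadia: possessor inside the object DP of the clause headed by 'fired'; is c-commanded by the pronoun; coreference would bind this R-expression — blocked (Principle C).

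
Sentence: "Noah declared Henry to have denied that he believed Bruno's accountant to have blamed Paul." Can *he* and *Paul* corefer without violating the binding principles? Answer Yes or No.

No

*Paul* is an R-expression; Principle C requires it to be free (not bound by any c-commanding expression).
— he: subject of the clause headed by 'believed'; the pronoun c-commands the R-expression — coreference blocked (Principle C).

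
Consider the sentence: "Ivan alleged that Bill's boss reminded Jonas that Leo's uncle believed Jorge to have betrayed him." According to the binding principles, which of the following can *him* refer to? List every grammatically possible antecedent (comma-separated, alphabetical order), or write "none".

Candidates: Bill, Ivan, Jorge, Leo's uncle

Bill, Ivan, Leo's uncle

*him* is a pronoun; Principle B requires it to be free in its binding domain — the clause headed by 'betrayed'.
— Bill: possessor inside the subject DP of the clause headed by 'reminded'; does not c-command the pronoun — Principle B does not apply; allowed.
— Ivan: subject of the matrix clause; c-commands the pronoun but lies outside its binding domain — allowed.
— Jorge: subject of the clause headed by 'betrayed'; c-commands the pronoun within its binding domain — blocked (Principle B).
— Leo's uncle: subject of the clause headed by 'believed'; c-commands the pronoun but lies outside its binding domain — allowed.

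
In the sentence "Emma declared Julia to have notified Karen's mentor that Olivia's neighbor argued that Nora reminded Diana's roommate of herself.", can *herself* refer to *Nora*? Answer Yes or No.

*herself* is a reflexive; Principle A requires it to be bound within its binding domain — the clause headed by 'reminded'.
— Nora: subject of the clause headed by 'reminded'; c-commands the reflexive within its binding domain — allowed (Principle A).

Yes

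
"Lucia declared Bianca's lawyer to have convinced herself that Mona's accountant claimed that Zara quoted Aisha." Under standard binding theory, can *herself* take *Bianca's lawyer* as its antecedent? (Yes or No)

Yes

*herself* is a reflexive; Principle A requires it to be bound within its binding domain — the clause headed by 'convinced'.
— Bianca's lawyer: subject of the clause headed by 'convinced'; c-commands the reflexive within its binding domain — allowed (Principle A).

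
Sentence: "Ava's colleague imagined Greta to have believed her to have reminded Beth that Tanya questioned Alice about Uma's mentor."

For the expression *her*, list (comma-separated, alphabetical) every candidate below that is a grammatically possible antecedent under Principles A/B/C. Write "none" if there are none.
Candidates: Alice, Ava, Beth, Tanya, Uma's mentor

Ava

*her* is a pronoun; Principle B requires it to be free in its binding domain — the clause headed by 'believed'.
— Alice: object of the clause headed by 'questioned'; is c-commanded by the pronoun; coreference would bind this R-expression — blocked (Principle C).
— Ava: possessor inside the subject DP of the matrix clause; does not c-command the pronoun — Principle B does not apply; allowed.
— Beth: object of the clause headed by 'reminded'; is c-commanded by the pronoun; coreference would bind this R-expression — blocked (Principle C).
— Tanya: subject of the clause headed by 'questioned'; is c-commanded by the pronoun; coreference would bind this R-expression — blocked (Principle C).
— Uma's mentor: second object of the clause headed by 'questioned'; is c-commanded by the pronoun; coreference would bind this R-expression — blocked (Principle C).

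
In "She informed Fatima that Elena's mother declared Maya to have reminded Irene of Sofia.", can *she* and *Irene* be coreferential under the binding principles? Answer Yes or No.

No

*Irene* is an R-expression; Principle C requires it to be free (not bound by any c-commanding expression).
— she: subject of the matrix clause; the pronoun c-commands the R-expression — coreference blocked (Principle C).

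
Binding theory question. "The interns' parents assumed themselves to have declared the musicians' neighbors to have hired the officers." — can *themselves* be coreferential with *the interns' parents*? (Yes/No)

Yes

*themselves* is a reflexive; Principle A requires it to be bound within its binding domain — the matrix clause.
— the interns' parents: subject of the matrix clause; c-commands the reflexive within its binding domain — allowed (Principle A).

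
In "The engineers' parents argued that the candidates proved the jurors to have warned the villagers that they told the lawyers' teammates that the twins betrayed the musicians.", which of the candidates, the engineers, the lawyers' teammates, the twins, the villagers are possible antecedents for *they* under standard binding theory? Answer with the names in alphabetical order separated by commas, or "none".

the candidates, the engineers, the villagers

*they* is a pronoun; Principle B requires it to be free in its binding domain — the clause headed by 'told'.
— the candidates: subject of the clause headed by 'proved'; c-commands the pronoun but lies outside its binding domain — allowed.
— the engineers: possessor inside the subject DP of the matrix clause; does not c-command the pronoun — Principle B does not apply; allowed.
— the lawyers' teammates: object of the clause headed by 'told'; is c-commanded by the pronoun; coreference would bind this R-expression — blocked (Principle C).
— the twins: subject of the clause headed by 'betrayed'; is c-commanded by the pronoun; coreference would bind this R-expression — blocked (Principle C).
— the villagers: object of the clause headed by 'warned'; c-commands the pronoun but lies outside its binding domain — allowed.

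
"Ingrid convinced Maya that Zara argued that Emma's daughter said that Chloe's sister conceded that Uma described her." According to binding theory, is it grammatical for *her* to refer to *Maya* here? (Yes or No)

Yes

*Maya* is an R-expression; Principle C requires it to be free (not bound by any c-commanding expression).
— her: object of the clause headed by 'described'; the pronoun does not c-command the R-expression — coreference allowed.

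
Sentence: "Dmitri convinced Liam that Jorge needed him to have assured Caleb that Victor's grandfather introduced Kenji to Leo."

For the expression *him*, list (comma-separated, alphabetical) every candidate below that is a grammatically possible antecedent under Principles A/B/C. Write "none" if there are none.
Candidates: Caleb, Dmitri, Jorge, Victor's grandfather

Dmitri

*him* is a pronoun; Principle B requires it to be free in its binding domain — the clause headed by 'needed'.
— Caleb: object of the clause headed by 'assured'; is c-commanded by the pronoun; coreference would bind this R-expression — blocked (Principle C).
— Dmitri: subject of the matrix clause; c-commands the pronoun but lies outside its binding domain — allowed.
— Jorge: subject of the clause headed by 'needed'; c-commands the pronoun within its binding domain — blocked (Principle B).
— Victor's grandfather: subject of the clause headed by 'introduced'; is c-commanded by the pronoun; coreference would bind this R-expression — blocked (Principle C).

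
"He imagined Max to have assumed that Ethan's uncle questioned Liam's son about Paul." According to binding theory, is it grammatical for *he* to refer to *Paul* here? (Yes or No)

*Paul* is an R-expression; Principle C requires it to be free (not bound by any c-commanding expression).
— he: subject of the matrix clause; the pronoun c-commands the R-expression — coreference blocked (Principle C).

No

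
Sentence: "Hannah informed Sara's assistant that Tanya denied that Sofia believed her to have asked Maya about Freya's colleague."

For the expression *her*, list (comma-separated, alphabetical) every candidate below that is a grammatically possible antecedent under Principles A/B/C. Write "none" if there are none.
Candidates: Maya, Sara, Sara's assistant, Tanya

Sara, Sara's assistant, Tanya

*her* is a pronoun; Principle B requires it to be free in its binding domain — the clause headed by 'believed'.
— Maya: object of the clause headed by 'asked'; is c-commanded by the pronoun; coreference would bind this R-expression — blocked (Principle C).
— Sara: possessor inside the object DP of the matrix clause; does not c-command the pronoun — Principle B does not apply; allowed.
— Sara's assistant: object of the matrix clause; c-commands the pronoun but lies outside its binding domain — allowed.
— Tanya: subject of the clause headed by 'denied'; c-commands the pronoun but lies outside its binding domain — allowed.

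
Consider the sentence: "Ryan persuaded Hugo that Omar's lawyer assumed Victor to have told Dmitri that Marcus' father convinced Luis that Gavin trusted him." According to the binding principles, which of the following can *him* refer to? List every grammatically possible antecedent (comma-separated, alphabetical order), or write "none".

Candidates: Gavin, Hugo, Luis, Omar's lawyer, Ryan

*him* is a pronoun; Principle B requires it to be free in its binding domain — the clause headed by 'trusted'.
— Gavin: subject of the clause headed by 'trusted'; c-commands the pronoun within its binding domain — blocked (Principle B).
— Hugo: object of the matrix clause; c-commands the pronoun but lies outside its binding domain — allowed.
— Luis: object of the clause headed by 'convinced'; c-commands the pronoun but lies outside its binding domain — allowed.
— Omar's lawyer: subject of the clause headed by 'assumed'; c-commands the pronoun but lies outside its binding domain — allowed.
— Ryan: subject of the matrix clause; c-commands the pronoun but lies outside its binding domain — allowed.

Hugo, Luis, Omar's lawyer, Ryan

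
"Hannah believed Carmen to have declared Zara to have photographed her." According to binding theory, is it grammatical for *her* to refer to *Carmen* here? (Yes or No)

Yes

*Carmen* is an R-expression; Principle C requires it to be free (not bound by any c-commanding expression).
— her: object of the clause headed by 'photographed'; the pronoun does not c-command the R-expression — coreference allowed.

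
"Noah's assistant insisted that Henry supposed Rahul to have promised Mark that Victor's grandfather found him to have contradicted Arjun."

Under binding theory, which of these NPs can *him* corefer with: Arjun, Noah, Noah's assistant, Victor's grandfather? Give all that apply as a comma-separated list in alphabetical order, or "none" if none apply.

Noah, Noah's assistant

*him* is a pronoun; Principle B requires it to be free in its binding domain — the clause headed by 'found'.
— Arjun: object of the clause headed by 'contradicted'; is c-commanded by the pronoun; coreference would bind this R-expression — blocked (Principle C).
— Noah: possessor inside the subject DP of the matrix clause; does not c-command the pronoun — Principle B does not apply; allowed.
— Noah's assistant: subject of the matrix clause; c-commands the pronoun but lies outside its binding domain — allowed.
— Victor's grandfather: subject of the clause headed by 'found'; c-commands the pronoun within its binding domain — blocked (Principle B).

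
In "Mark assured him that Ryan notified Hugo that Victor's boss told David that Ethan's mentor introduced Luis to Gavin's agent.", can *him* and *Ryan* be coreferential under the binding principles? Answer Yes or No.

No

*Ryan* is an R-expression; Principle C requires it to be free (not bound by any c-commanding expression).
— him: object of the matrix clause; the pronoun c-commands the R-expression — coreference blocked (Principle C).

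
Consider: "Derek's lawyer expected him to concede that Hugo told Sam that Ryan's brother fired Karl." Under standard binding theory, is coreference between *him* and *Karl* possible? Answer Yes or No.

No

*Karl* is an R-expression; Principle C requires it to be free (not bound by any c-commanding expression).
— him: subject of the clause headed by 'concede'; the pronoun c-commands the R-expression — coreference blocked (Principle C).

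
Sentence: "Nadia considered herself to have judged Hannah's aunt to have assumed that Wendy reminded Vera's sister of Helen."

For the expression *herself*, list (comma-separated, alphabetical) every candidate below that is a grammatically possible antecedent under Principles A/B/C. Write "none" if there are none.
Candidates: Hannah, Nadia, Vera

Nadia

*herself* is a reflexive; Principle A requires it to be bound within its binding domain — the matrix clause.
— Hannah: possessor inside the subject DP of the clause headed by 'assumed'; does not c-command the reflexive — cannot bind it (Principle A).
— Nadia: subject of the matrix clause; c-commands the reflexive within its binding domain — allowed (Principle A).
— Vera: possessor inside the object DP of the clause headed by 'reminded'; does not c-command the reflexive — cannot bind it (Principle A).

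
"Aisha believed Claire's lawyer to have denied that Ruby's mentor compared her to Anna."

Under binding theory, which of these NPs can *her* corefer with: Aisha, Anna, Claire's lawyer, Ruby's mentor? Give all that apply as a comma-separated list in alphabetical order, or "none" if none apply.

*her* is a pronoun; Principle B requires it to be free in its binding domain — the clause headed by 'compared'.
— Aisha: subject of the matrix clause; c-commands the pronoun but lies outside its binding domain — allowed.
— Anna: second object of the clause headed by 'compared'; is c-commanded by the pronoun; coreference would bind this R-expression — blocked (Principle C).
— Claire's lawyer: subject of the clause headed by 'denied'; c-commands the pronoun but lies outside its binding domain — allowed.
— Ruby's mentor: subject of the clause headed by 'compared'; c-commands the pronoun within its binding domain — blocked (Principle B).

Aisha, Claire's lawyer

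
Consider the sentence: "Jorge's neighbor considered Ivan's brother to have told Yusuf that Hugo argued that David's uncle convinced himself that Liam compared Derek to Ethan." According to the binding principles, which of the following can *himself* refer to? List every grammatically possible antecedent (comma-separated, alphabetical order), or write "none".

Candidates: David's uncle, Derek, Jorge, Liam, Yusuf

David's uncle

*himself* is a reflexive; Principle A requires it to be bound within its binding domain — the clause headed by 'convinced'.
— David's uncle: subject of the clause headed by 'convinced'; c-commands the reflexive within its binding domain — allowed (Principle A).
— Derek: object of the clause headed by 'compared'; does not c-command the reflexive — cannot bind it (Principle A).
— Jorge: possessor inside the subject DP of the matrix clause; does not c-command the reflexive — cannot bind it (Principle A).
— Liam: subject of the clause headed by 'compared'; does not c-command the reflexive — cannot bind it (Principle A).
— Yusuf: object of the clause headed by 'told'; c-commands the reflexive but lies outside its binding domain — cannot bind it (Principle A).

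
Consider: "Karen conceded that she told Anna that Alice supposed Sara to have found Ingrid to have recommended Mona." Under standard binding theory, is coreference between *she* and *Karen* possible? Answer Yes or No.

*Karen* is an R-expression; Principle C requires it to be free (not bound by any c-commanding expression).
— she: subject of the clause headed by 'told'; the pronoun does not c-command the R-expression — coreference allowed.

Yes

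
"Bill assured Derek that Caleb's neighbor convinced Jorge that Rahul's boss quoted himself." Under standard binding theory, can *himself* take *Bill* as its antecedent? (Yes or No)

No

*himself* is a reflexive; Principle A requires it to be bound within its binding domain — the clause headed by 'quoted'.
— Bill: subject of the matrix clause; c-commands the reflexive but lies outside its binding domain — cannot bind it (Principle A).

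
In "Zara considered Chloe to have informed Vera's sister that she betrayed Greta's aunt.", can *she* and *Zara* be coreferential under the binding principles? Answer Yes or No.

*Zara* is an R-expression; Principle C requires it to be free (not bound by any c-commanding expression).
— she: subject of the clause headed by 'betrayed'; the pronoun does not c-command the R-expression — coreference allowed.

Yes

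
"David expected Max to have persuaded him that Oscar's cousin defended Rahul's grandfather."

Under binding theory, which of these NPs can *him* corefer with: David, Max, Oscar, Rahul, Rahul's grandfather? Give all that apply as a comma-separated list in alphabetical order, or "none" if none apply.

David

*him* is a pronoun; Principle B requires it to be free in its binding domain — the clause headed by 'persuaded'.
— David: subject of the matrix clause; c-commands the pronoun but lies outside its binding domain — allowed.
— Max: subject of the clause headed by 'persuaded'; c-commands the pronoun within its binding domain — blocked (Principle B).
— Oscar: possessor inside the subject DP of the clause headed by 'defended'; is c-commanded by the pronoun; coreference would bind this R-expression — blocked (Principle C).
— Rahul: possessor inside the object DP of the clause headed by 'defended'; is c-commanded by the pronoun; coreference would bind this R-expression — blocked (Principle C).
— Rahul's grandfather: object of the clause headed by 'defended'; is c-commanded by the pronoun; coreference would bind this R-expression — blocked (Principle C).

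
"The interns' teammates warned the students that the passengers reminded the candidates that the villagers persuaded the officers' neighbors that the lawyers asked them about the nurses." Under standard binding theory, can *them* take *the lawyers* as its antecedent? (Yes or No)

*them* is a pronoun; Principle B requires it to be free in its binding domain — the clause headed by 'asked'.
— the lawyers: subject of the clause headed by 'asked'; c-commands the pronoun within its binding domain — blocked (Principle B).

No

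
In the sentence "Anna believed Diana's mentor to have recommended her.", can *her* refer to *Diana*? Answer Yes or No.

Yes

*her* is a pronoun; Principle B requires it to be free in its binding domain — the clause headed by 'recommended'.
— Diana: possessor inside the subject DP of the clause headed by 'recommended'; does not c-command the pronoun — Principle B does not apply; allowed.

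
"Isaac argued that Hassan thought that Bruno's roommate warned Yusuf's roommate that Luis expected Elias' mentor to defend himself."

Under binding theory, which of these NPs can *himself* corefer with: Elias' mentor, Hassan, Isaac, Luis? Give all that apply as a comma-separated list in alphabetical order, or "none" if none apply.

*himself* is a reflexive; Principle A requires it to be bound within its binding domain — the clause headed by 'defend'.
— Elias' mentor: subject of the clause headed by 'defend'; c-commands the reflexive within its binding domain — allowed (Principle A).
— Hassan: subject of the clause headed by 'thought'; c-commands the reflexive but lies outside its binding domain — cannot bind it (Principle A).
— Isaac: subject of the matrix clause; c-commands the reflexive but lies outside its binding domain — cannot bind it (Principle A).
— Luis: subject of the clause headed by 'expected'; c-commands the reflexive but lies outside its binding domain — cannot bind it (Principle A).

Elias' mentor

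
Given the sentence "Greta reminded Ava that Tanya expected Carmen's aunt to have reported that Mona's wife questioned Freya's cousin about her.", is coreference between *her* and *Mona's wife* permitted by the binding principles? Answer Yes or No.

No

*her* is a pronoun; Principle B requires it to be free in its binding domain — the clause headed by 'questioned'.
— Mona's wife: subject of the clause headed by 'questioned'; c-commands the pronoun within its binding domain — blocked (Principle B).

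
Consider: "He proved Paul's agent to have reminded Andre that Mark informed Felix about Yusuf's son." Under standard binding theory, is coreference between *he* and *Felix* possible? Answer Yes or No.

*Felix* is an R-expression; Principle C requires it to be free (not bound by any c-commanding expression).
— he: subject of the matrix clause; the pronoun c-commands the R-expression — coreference blocked (Principle C).

No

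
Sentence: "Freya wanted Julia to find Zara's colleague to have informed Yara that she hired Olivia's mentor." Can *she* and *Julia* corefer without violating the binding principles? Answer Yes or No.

Yes

*Julia* is an R-expression; Principle C requires it to be free (not bound by any c-commanding expression).
— she: subject of the clause headed by 'hired'; the pronoun does not c-command the R-expression — coreference allowed.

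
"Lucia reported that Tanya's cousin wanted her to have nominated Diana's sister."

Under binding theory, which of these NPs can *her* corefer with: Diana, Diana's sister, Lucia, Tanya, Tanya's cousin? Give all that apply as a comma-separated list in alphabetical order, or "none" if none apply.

*her* is a pronoun; Principle B requires it to be free in its binding domain — the clause headed by 'wanted'.
— Diana: possessor inside the object DP of the clause headed by 'nominated'; is c-commanded by the pronoun; coreference would bind this R-expression — blocked (Principle C).
— Diana's sister: object of the clause headed by 'nominated'; is c-commanded by the pronoun; coreference would bind this R-expression — blocked (Principle C).
— Lucia: subject of the matrix clause; c-commands the pronoun but lies outside its binding domain — allowed.
— Tanya: possessor inside the subject DP of the clause headed by 'wanted'; does not c-command the pronoun — Principle B does not apply; allowed.
— Tanya's cousin: subject of the clause headed by 'wanted'; c-commands the pronoun within its binding domain — blocked (Principle B).

Lucia, Tanya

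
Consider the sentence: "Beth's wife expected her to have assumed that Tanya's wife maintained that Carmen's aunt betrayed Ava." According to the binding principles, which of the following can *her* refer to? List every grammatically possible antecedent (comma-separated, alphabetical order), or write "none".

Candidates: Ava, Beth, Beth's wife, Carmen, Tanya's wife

*her* is a pronoun; Principle B requires it to be free in its binding domain — the matrix clause.
— Ava: object of the clause headed by 'betrayed'; is c-commanded by the pronoun; coreference would bind this R-expression — blocked (Principle C).
— Beth: possessor inside the subject DP of the matrix clause; does not c-command the pronoun — Principle B does not apply; allowed.
— Beth's wife: subject of the matrix clause; c-commands the pronoun within its binding domain — blocked (Principle B).
— Carmen: possessor inside the subject DP of the clause headed by 'betrayed'; is c-commanded by the pronoun; coreference would bind this R-expression — blocked (Principle C).
— Tanya's wife: subject of the clause headed by 'maintained'; is c-commanded by the pronoun; coreference would bind this R-expression — blocked (Principle C).

Beth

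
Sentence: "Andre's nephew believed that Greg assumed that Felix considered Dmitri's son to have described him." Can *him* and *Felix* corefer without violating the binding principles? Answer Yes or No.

Yes

*Felix* is an R-expression; Principle C requires it to be free (not bound by any c-commanding expression).
— him: object of the clause headed by 'described'; the pronoun does not c-command the R-expression — coreference allowed.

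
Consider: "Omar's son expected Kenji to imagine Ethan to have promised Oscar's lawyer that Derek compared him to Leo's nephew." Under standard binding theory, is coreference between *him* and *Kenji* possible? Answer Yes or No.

*Kenji* is an R-expression; Principle C requires it to be free (not bound by any c-commanding expression).
— him: object of the clause headed by 'compared'; the pronoun does not c-command the R-expression — coreference allowed.

Yes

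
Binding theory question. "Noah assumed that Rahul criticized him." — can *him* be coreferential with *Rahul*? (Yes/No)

No

*him* is a pronoun; Principle B requires it to be free in its binding domain — the clause headed by 'criticized'.
— Rahul: subject of the clause headed by 'criticized'; c-commands the pronoun within its binding domain — blocked (Principle B).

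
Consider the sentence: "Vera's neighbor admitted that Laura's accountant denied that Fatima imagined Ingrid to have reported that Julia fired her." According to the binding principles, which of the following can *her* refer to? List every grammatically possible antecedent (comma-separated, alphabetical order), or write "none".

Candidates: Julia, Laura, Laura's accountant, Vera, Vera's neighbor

Laura, Laura's accountant, Vera, Vera's neighbor

*her* is a pronoun; Principle B requires it to be free in its binding domain — the clause headed by 'fired'.
— Julia: subject of the clause headed by 'fired'; c-commands the pronoun within its binding domain — blocked (Principle B).
— Laura: possessor inside the subject DP of the clause headed by 'denied'; does not c-command the pronoun — Principle B does not apply; allowed.
— Laura's accountant: subject of the clause headed by 'denied'; c-commands the pronoun but lies outside its binding domain — allowed.
— Vera: possessor inside the subject DP of the matrix clause; does not c-command the pronoun — Principle B does not apply; allowed.
— Vera's neighbor: subject of the matrix clause; c-commands the pronoun but lies outside its binding domain — allowed.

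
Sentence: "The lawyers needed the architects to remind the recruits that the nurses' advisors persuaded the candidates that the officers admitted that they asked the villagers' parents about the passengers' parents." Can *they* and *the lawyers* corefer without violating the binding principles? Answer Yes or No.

*the lawyers* is an R-expression; Principle C requires it to be free (not bound by any c-commanding expression).
— they: subject of the clause headed by 'asked'; the pronoun does not c-command the R-expression — coreference allowed.

Yes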